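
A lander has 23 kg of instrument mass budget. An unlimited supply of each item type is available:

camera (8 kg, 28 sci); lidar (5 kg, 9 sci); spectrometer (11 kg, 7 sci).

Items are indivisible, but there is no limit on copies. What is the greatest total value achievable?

Best value-per-unit is camera at 28/8; filling with it alone gives 2×28 = 56.
Optimal mix: 2×camera + 1×lidar → mass 21, value 65.

65 sci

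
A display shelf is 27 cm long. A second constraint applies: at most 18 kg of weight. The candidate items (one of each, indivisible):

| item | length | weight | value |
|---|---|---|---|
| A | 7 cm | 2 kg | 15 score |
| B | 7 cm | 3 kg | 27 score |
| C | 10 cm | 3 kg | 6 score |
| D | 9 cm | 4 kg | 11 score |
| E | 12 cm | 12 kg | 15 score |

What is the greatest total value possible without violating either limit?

57 score

Feasible sets respecting both limits:
- A+B+E: length 26, weight 17, value 57
- A+B+D: length 23, weight 9, value 53
- A+B+C: length 24, weight 8, value 48
Best: 57 score.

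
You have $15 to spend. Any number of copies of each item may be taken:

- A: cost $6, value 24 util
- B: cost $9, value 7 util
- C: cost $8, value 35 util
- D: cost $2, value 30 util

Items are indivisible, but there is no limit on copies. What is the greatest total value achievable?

210 util

Best value-per-unit is D at 30/2, and filling with it alone uses cost 7×2=14. No mix of the others beats 7×30 = 210.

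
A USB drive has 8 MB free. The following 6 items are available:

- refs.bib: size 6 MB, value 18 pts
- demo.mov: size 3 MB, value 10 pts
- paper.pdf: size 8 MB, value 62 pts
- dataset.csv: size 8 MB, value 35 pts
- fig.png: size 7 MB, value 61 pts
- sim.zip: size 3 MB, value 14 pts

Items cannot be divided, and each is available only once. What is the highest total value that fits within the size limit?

Check high-value combinations within 8 MB:
- paper.pdf: size 8, value 62
- fig.png: size 7, value 61
- dataset.csv: size 8, value 35
- demo.mov+sim.zip: size 3+3=6, value 10+14=24
- refs.bib: size 6, value 18
Best: 62 pts.

62 pts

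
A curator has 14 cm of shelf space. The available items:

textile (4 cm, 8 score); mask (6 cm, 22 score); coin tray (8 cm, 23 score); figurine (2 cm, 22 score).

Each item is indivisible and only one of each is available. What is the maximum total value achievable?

Check high-value combinations within 14 cm:
- textile+coin tray+figurine: length 4+8+2=14, value 8+23+22=53
- textile+mask+figurine: length 4+6+2=12, value 8+22+22=52
- coin tray+figurine: length 8+2=10, value 23+22=45
- mask+coin tray: length 6+8=14, value 22+23=45
Best: 53 score.

53 score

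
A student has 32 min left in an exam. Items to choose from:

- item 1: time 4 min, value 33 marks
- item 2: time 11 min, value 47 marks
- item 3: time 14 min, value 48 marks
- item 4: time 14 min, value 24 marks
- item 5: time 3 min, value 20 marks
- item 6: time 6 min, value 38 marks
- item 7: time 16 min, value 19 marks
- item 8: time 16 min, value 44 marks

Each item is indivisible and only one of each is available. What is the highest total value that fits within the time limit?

148 marks

Check high-value combinations within 32 min:
- item 1+item 2+item 3+item 5: time 4+11+14+3=32, value 33+47+48+20=148
- item 1+item 3+item 5+item 6: time 4+14+3+6=27, value 33+48+20+38=139
- item 1+item 2+item 5+item 6: time 4+11+3+6=24, value 33+47+20+38=138
- item 1+item 5+item 6+item 8: time 4+3+6+16=29, value 33+20+38+44=135
Best: 148 marks.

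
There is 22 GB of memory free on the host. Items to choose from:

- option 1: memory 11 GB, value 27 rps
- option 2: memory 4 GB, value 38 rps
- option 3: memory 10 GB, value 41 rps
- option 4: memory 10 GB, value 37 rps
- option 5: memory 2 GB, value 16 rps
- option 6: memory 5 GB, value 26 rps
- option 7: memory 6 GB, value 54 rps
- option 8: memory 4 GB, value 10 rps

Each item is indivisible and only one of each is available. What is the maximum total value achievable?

149 rps

Check high-value combinations within 22 GB:
- option 2+option 3+option 5+option 7: memory 4+10+2+6=22, value 38+41+16+54=149
- option 2+option 4+option 5+option 7: memory 4+10+2+6=22, value 38+37+16+54=145
- option 2+option 5+option 6+option 7+option 8: memory 4+2+5+6+4=21, value 38+16+26+54+10=144
- option 2+option 5+option 6+option 7: memory 4+2+5+6=17, value 38+16+26+54=134
- option 2+option 3+option 7: memory 4+10+6=20, value 38+41+54=133
Best: 149 rps.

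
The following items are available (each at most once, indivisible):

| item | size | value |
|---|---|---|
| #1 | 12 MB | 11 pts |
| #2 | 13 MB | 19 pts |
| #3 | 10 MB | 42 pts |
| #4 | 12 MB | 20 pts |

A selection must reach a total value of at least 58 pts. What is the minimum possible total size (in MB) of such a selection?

22

Subsets with value ≥ 58, sorted by total size:
- #3+#4: size 22, value 62
- #2+#3: size 23, value 61
- #1+#3+#4: size 34, value 73
Minimum size: 22 MB.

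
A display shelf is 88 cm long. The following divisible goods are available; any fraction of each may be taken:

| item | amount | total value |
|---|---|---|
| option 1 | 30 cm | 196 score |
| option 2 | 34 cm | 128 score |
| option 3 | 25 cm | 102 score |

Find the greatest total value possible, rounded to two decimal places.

422.24

Take in order of value per unit:
- option 1 (196/30 per unit): all 30 → value 196, running total 196.00
- option 3 (102/25 per unit): all 25 → value 102, running total 298.00
- option 2 (128/34 per unit): 33 of 34 → value 33×128/34 = 124.2353, running total 422.24
Total 422.24.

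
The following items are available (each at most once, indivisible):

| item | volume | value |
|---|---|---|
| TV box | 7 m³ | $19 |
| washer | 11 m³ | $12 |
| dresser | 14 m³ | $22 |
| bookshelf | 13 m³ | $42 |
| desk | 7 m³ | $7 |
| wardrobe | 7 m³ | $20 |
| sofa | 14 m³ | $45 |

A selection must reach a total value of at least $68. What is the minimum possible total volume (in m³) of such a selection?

27

Subsets with value ≥ 68, sorted by total volume:
- bookshelf+sofa: volume 27, value 87
- TV box+bookshelf+wardrobe: volume 27, value 81
- bookshelf+desk+wardrobe: volume 27, value 69
- TV box+bookshelf+desk: volume 27, value 68
Minimum volume: 27 m³.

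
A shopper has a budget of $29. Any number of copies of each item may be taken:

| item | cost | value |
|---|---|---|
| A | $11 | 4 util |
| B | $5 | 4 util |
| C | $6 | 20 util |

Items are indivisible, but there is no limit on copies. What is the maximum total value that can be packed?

84 util

Best value-per-unit is C at 20/6; filling with it alone gives 4×20 = 80.
Optimal mix: 1×B + 4×C → cost 29, value 84.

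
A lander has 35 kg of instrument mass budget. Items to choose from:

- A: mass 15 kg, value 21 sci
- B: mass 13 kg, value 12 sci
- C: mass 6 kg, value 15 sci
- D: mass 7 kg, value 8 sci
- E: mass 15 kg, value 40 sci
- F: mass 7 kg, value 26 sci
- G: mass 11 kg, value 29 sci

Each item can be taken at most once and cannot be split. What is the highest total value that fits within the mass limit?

Check high-value combinations within 35 kg:
- E+F+G: mass 15+7+11=33, value 40+26+29=95
- C+D+E+F: mass 6+7+15+7=35, value 15+8+40+26=89
- C+E+G: mass 6+15+11=32, value 15+40+29=84
Best: 95 sci.

95 sci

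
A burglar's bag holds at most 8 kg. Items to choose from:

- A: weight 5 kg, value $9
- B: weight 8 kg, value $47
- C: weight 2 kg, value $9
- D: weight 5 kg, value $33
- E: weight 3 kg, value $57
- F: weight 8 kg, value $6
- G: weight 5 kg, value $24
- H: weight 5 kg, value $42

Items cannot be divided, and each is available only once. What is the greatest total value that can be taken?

$99

This is a 0/1 knapsack; check combinations near the capacity.
- E+H: weight 3+5=8, value 57+42=99
- D+E: weight 5+3=8, value 33+57=90
- E+G: weight 3+5=8, value 57+24=81
- C+E: weight 2+3=5, value 9+57=66
Best: $99.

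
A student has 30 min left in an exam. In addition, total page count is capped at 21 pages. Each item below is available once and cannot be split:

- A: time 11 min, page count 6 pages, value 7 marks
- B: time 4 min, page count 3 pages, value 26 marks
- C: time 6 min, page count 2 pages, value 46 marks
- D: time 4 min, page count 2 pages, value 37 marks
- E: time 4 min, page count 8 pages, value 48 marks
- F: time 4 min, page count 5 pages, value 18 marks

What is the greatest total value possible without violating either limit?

Feasible sets respecting both limits:
- B+C+D+E+F: time 22, page count 20, value 175
- A+B+C+D+E: time 29, page count 21, value 164
- B+C+D+E: time 18, page count 15, value 157
Best: 175 marks.

175 marks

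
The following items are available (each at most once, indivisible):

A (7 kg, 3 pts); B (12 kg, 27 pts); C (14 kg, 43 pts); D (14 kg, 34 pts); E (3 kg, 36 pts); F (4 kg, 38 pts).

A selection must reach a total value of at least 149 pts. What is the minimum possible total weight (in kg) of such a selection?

Subsets with value ≥ 149, sorted by total weight:
- C+D+E+F: weight 35, value 151
- A+C+D+E+F: weight 42, value 154
Minimum weight: 35 kg.

35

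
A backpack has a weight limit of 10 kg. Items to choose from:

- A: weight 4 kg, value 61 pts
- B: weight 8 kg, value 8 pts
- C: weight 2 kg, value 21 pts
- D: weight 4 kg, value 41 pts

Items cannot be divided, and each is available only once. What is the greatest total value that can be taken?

This is a 0/1 knapsack; check combinations near the capacity.
- A+C+D: weight 4+2+4=10, value 61+21+41=123
- A+D: weight 4+4=8, value 61+41=102
- A+C: weight 4+2=6, value 61+21=82
Best: 123 pts.

123 pts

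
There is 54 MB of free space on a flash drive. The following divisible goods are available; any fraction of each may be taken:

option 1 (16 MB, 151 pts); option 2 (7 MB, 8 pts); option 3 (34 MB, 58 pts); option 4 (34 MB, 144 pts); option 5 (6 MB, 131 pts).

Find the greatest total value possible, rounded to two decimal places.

Take in order of value per unit:
- option 5 (131/6 per unit): all 6 → value 131, running total 131.00
- option 1 (151/16 per unit): all 16 → value 151, running total 282.00
- option 4 (144/34 per unit): 32 of 34 → value 32×144/34 = 135.5294, running total 417.53
Total 417.53.

417.53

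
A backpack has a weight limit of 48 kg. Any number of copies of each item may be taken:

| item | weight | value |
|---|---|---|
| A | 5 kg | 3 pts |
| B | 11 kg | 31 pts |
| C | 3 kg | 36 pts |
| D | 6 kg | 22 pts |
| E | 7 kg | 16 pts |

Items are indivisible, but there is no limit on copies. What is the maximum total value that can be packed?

Best value-per-unit is C at 36/3, and filling with it alone uses weight 16×3=48. No mix of the others beats 16×36 = 576.

576 pts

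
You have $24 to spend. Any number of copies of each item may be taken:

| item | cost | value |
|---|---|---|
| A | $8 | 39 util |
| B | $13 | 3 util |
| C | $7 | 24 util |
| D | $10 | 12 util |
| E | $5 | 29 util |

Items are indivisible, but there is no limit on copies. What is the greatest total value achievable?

Best value-per-unit is E at 29/5; filling with it alone gives 4×29 = 116.
Optimal mix: 1×A + 3×E → cost 23, value 126.

126 util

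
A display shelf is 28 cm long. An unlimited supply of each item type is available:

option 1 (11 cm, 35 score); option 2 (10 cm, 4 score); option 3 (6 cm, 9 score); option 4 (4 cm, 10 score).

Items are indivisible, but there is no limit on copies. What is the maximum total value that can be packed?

Best value-per-unit is option 1 at 35/11; filling with it alone gives 2×35 = 70.
Optimal mix: 2×option 1 + 1×option 4 → length 26, value 80.

80 score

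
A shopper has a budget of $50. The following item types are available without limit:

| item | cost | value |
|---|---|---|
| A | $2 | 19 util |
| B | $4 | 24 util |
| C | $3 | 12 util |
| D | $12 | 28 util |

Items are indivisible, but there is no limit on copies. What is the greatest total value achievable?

Best value-per-unit is A at 19/2, and filling with it alone uses cost 25×2=50. No mix of the others beats 25×19 = 475.

475 util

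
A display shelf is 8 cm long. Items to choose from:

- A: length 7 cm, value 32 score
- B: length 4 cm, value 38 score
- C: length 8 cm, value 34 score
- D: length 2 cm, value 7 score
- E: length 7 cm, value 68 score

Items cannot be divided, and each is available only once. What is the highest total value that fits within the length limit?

Check high-value combinations within 8 cm:
- E: length 7, value 68
- B+D: length 4+2=6, value 38+7=45
- B: length 4, value 38
Best: 68 score.

68 score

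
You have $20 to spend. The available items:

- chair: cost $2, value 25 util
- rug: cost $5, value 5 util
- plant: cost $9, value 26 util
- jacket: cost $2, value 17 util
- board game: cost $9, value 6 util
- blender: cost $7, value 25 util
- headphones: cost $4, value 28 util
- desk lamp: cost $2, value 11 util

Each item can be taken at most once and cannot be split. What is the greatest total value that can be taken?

107 util

Check high-value combinations within $20:
- chair+plant+jacket+headphones+desk lamp: cost 2+9+2+4+2=19, value 25+26+17+28+11=107
- chair+jacket+blender+headphones+desk lamp: cost 2+2+7+4+2=17, value 25+17+25+28+11=106
- chair+rug+jacket+blender+headphones: cost 2+5+2+7+4=20, value 25+5+17+25+28=100
Best: 107 util.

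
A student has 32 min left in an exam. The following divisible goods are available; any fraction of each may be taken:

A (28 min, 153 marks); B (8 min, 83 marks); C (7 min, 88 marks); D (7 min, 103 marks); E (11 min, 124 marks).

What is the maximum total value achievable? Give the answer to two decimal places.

387.63

Take in order of value per unit:
- D (103/7 per unit): all 7 → value 103, running total 103.00
- C (88/7 per unit): all 7 → value 88, running total 191.00
- E (124/11 per unit): all 11 → value 124, running total 315.00
- B (83/8 per unit): 7 of 8 → value 7×83/8 = 72.6250, running total 387.63
Total 387.63.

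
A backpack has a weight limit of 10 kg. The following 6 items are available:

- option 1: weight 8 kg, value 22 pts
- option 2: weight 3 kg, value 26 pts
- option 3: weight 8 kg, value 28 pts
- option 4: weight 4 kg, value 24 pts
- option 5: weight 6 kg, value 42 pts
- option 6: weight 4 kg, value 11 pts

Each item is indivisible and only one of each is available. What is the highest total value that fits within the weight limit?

Check high-value combinations within 10 kg:
- option 2+option 5: weight 3+6=9, value 26+42=68
- option 4+option 5: weight 4+6=10, value 24+42=66
- option 5+option 6: weight 6+4=10, value 42+11=53
Best: 68 pts.

68 pts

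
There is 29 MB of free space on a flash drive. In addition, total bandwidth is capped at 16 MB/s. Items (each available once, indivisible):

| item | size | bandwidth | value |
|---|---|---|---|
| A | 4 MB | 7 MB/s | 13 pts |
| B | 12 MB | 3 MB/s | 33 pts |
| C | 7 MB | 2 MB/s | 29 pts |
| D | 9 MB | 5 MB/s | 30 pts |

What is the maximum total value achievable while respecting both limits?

Feasible sets respecting both limits:
- B+C+D: size 28, bandwidth 10, value 92
- A+B+D: size 25, bandwidth 15, value 76
- A+B+C: size 23, bandwidth 12, value 75
- A+C+D: size 20, bandwidth 14, value 72
Best: 92 pts.

92 pts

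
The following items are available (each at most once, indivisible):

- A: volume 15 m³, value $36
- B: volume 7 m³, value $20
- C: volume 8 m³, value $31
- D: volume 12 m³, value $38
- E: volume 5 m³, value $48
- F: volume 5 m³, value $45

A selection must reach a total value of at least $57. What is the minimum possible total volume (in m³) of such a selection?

10

Subsets with value ≥ 57, sorted by total volume:
- E+F: volume 10, value 93
- B+E: volume 12, value 68
Minimum volume: 10 m³.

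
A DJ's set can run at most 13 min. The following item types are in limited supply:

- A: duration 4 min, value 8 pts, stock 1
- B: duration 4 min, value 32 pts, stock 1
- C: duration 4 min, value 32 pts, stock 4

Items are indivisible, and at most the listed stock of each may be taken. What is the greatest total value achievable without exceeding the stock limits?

96 pts

Best selections within duration 13 and stock limits:
- 3×C: duration 12, value 96
- 1×B + 2×C: duration 12, value 96
- 1×A + 2×C: duration 12, value 72
Best: 96 pts.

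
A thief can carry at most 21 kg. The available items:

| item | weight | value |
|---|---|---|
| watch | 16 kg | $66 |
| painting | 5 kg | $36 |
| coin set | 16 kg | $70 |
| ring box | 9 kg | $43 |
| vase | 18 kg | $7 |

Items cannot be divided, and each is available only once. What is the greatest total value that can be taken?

Check high-value combinations within 21 kg:
- painting+coin set: weight 5+16=21, value 36+70=106
- watch+painting: weight 16+5=21, value 66+36=102
- painting+ring box: weight 5+9=14, value 36+43=79
Best: $106.

$106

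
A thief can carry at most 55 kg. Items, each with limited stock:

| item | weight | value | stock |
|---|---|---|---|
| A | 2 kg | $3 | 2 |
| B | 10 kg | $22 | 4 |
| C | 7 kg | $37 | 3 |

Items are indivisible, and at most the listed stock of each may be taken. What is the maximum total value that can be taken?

$183

Top feasible selections:
- 2×A + 3×B + 3×C: weight 55, value 183
- 1×A + 3×B + 3×C: weight 53, value 180
- 3×B + 3×C: weight 51, value 177
- 4×B + 2×C: weight 54, value 162
Best: $183.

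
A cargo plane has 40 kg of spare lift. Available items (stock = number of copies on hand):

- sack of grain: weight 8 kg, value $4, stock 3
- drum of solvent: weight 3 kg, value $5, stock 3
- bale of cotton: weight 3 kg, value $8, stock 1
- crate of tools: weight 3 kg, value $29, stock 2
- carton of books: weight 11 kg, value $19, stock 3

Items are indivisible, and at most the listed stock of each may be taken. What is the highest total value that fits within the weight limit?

Top feasible selections:
- 3×drum of solvent + 1×bale of cotton + 2×crate of tools + 2×carton of books: weight 40, value 119
- 2×crate of tools + 3×carton of books: weight 39, value 115
Best: $119.

$119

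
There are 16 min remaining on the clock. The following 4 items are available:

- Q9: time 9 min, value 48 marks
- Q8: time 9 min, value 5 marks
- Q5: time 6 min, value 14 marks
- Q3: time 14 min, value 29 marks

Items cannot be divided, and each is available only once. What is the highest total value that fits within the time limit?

Check high-value combinations within 16 min:
- Q9+Q5: time 9+6=15, value 48+14=62
- Q9: time 9, value 48
- Q3: time 14, value 29
- Q8+Q5: time 9+6=15, value 5+14=19
- Q5: time 6, value 14
Best: 62 marks.

62 marks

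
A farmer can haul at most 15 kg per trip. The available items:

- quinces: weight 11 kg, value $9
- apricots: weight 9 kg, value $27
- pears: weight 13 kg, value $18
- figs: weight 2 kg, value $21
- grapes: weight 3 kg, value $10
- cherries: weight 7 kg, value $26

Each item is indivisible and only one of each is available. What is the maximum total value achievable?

$58

Check high-value combinations within 15 kg:
- apricots+figs+grapes: weight 9+2+3=14, value 27+21+10=58
- figs+grapes+cherries: weight 2+3+7=12, value 21+10+26=57
- apricots+figs: weight 9+2=11, value 27+21=48
- figs+cherries: weight 2+7=9, value 21+26=47
- pears+figs: weight 13+2=15, value 18+21=39
Best: $58.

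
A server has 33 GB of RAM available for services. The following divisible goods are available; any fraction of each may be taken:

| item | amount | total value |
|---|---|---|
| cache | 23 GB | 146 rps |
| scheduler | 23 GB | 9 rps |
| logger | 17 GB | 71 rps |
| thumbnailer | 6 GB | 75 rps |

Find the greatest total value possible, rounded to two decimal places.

Take in order of value per unit:
- thumbnailer (75/6 per unit): all 6 → value 75, running total 75.00
- cache (146/23 per unit): all 23 → value 146, running total 221.00
- logger (71/17 per unit): 4 of 17 → value 4×71/17 = 16.7059, running total 237.71
Total 237.71.

237.71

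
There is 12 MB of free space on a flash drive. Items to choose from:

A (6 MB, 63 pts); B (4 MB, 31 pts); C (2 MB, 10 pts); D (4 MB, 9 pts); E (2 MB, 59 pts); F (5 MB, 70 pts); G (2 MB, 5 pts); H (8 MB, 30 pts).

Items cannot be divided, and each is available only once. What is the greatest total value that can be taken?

160 pts

Check high-value combinations within 12 MB:
- B+E+F: size 4+2+5=11, value 31+59+70=160
- A+B+E: size 6+4+2=12, value 63+31+59=153
- C+E+F+G: size 2+2+5+2=11, value 10+59+70+5=144
- C+E+F: size 2+2+5=9, value 10+59+70=139
- D+E+F: size 4+2+5=11, value 9+59+70=138
Best: 160 pts.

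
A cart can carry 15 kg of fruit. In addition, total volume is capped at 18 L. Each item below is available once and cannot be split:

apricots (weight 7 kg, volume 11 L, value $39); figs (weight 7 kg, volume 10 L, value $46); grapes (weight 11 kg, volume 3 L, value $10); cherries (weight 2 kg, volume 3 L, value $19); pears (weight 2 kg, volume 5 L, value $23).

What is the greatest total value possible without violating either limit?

$88

Feasible sets respecting both limits:
- figs+cherries+pears: weight 11, volume 18, value 88
- figs+pears: weight 9, volume 15, value 69
- figs+cherries: weight 9, volume 13, value 65
- apricots+pears: weight 9, volume 16, value 62
Best: $88.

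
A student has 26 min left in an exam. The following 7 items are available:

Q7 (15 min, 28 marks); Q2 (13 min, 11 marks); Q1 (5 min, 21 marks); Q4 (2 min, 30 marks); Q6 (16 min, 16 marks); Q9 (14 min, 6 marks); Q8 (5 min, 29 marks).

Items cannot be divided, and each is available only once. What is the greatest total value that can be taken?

Check high-value combinations within 26 min:
- Q2+Q1+Q4+Q8: time 13+5+2+5=25, value 11+21+30+29=91
- Q7+Q4+Q8: time 15+2+5=22, value 28+30+29=87
- Q1+Q4+Q9+Q8: time 5+2+14+5=26, value 21+30+6+29=86
- Q1+Q4+Q8: time 5+2+5=12, value 21+30+29=80
Best: 91 marks.

91 marks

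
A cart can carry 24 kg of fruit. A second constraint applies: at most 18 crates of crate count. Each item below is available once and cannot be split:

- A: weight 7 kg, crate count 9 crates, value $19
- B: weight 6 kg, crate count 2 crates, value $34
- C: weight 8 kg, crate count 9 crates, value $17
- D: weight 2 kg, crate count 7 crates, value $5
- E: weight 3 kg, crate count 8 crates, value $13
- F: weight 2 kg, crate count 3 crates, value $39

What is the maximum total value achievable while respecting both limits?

Feasible sets respecting both limits:
- A+B+F: weight 15, crate count 14, value 92
- B+C+F: weight 16, crate count 14, value 90
- B+E+F: weight 11, crate count 13, value 86
Best: $92.

$92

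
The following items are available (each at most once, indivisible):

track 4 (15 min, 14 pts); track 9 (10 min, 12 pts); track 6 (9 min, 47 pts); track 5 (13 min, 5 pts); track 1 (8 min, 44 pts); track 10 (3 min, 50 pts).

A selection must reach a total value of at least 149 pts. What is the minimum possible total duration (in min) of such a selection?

30

Subsets with value ≥ 149, sorted by total duration:
- track 9+track 6+track 1+track 10: duration 30, value 153
- track 4+track 6+track 1+track 10: duration 35, value 155
Minimum duration: 30 min.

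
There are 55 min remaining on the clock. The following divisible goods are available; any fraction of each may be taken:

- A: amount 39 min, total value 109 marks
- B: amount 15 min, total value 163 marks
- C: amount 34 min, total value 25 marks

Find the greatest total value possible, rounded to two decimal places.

272.74

Take in order of value per unit:
- B (163/15 per unit): all 15 → value 163, running total 163.00
- A (109/39 per unit): all 39 → value 109, running total 272.00
- C (25/34 per unit): 1 of 34 → value 1×25/34 = 0.7353, running total 272.74
Total 272.74.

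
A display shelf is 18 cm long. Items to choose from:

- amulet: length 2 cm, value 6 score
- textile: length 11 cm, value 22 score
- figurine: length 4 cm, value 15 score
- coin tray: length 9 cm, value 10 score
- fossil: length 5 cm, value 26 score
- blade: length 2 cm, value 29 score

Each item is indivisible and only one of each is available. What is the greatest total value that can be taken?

Check high-value combinations within 18 cm:
- textile+fossil+blade: length 11+5+2=18, value 22+26+29=77
- amulet+figurine+fossil+blade: length 2+4+5+2=13, value 6+15+26+29=76
- amulet+coin tray+fossil+blade: length 2+9+5+2=18, value 6+10+26+29=71
- figurine+fossil+blade: length 4+5+2=11, value 15+26+29=70
Best: 77 score.

77 score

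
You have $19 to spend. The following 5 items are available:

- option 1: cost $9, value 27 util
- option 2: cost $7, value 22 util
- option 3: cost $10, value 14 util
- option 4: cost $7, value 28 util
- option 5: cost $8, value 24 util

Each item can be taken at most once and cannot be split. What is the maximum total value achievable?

This is a 0/1 knapsack; check combinations near the capacity.
- option 1+option 4: cost 9+7=16, value 27+28=55
- option 4+option 5: cost 7+8=15, value 28+24=52
- option 1+option 5: cost 9+8=17, value 27+24=51
- option 2+option 4: cost 7+7=14, value 22+28=50
- option 1+option 2: cost 9+7=16, value 27+22=49
Best: 55 util.

55 util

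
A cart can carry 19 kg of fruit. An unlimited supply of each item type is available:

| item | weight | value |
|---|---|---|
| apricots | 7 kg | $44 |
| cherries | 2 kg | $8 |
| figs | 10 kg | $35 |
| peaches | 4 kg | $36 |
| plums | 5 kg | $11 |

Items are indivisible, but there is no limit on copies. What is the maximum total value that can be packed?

$152

Best value-per-unit is peaches at 36/4; filling with it alone gives 4×36 = 144.
Optimal mix: 1×apricots + 3×peaches → weight 19, value 152.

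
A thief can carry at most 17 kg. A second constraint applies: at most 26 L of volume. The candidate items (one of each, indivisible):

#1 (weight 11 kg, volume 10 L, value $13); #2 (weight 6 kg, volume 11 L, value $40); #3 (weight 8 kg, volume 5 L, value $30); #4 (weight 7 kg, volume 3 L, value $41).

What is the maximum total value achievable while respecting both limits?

Feasible sets respecting both limits:
- #2+#4: weight 13, volume 14, value 81
- #3+#4: weight 15, volume 8, value 71
- #2+#3: weight 14, volume 16, value 70
Best: $81.

$81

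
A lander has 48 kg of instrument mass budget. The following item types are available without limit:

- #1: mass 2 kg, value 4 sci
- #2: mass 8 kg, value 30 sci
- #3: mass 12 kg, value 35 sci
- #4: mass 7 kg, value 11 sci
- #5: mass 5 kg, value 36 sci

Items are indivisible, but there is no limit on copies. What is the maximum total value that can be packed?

328 sci

Best value-per-unit is #5 at 36/5; filling with it alone gives 9×36 = 324.
Optimal mix: 1×#1 + 9×#5 → mass 47, value 328.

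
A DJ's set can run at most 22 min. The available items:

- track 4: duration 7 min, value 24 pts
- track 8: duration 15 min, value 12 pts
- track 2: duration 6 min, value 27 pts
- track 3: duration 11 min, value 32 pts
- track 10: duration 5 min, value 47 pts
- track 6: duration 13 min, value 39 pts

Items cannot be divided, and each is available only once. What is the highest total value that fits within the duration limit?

106 pts

Check high-value combinations within 22 min:
- track 2+track 3+track 10: duration 6+11+5=22, value 27+32+47=106
- track 4+track 2+track 10: duration 7+6+5=18, value 24+27+47=98
- track 10+track 6: duration 5+13=18, value 47+39=86
- track 3+track 10: duration 11+5=16, value 32+47=79
- track 2+track 10: duration 6+5=11, value 27+47=74
Best: 106 pts.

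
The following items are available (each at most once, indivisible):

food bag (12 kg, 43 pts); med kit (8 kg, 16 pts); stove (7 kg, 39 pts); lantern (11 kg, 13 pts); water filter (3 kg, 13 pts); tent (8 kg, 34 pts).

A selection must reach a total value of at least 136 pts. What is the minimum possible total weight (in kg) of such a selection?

Subsets with value ≥ 136, sorted by total weight:
- food bag+med kit+stove+water filter+tent: weight 38, value 145
- food bag+stove+lantern+water filter+tent: weight 41, value 142
Minimum weight: 38 kg.

38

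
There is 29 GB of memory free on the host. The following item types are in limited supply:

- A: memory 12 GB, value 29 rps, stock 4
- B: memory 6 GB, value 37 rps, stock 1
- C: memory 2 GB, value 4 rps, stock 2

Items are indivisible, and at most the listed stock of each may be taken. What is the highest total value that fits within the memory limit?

74 rps

Best selections within memory 29 and stock limits:
- 1×A + 1×B + 2×C: memory 22, value 74
- 1×A + 1×B + 1×C: memory 20, value 70
Best: 74 rps.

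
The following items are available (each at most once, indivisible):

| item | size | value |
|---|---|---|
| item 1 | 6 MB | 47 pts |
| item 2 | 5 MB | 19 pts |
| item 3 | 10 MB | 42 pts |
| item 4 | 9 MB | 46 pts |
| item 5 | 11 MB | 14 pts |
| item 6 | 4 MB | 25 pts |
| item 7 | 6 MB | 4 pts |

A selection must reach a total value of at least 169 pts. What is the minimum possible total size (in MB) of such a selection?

34

Subsets with value ≥ 169, sorted by total size:
- item 1+item 2+item 3+item 4+item 6: size 34, value 179
- item 1+item 2+item 3+item 4+item 6+item 7: size 40, value 183
Minimum size: 34 MB.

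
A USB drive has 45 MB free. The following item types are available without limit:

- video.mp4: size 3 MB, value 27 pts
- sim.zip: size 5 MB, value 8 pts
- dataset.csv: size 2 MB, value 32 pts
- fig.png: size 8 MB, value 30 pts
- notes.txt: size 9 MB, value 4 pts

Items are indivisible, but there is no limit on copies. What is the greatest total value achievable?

Best value-per-unit is dataset.csv at 32/2, and filling with it alone uses size 22×2=44. No mix of the others beats 22×32 = 704.

704 pts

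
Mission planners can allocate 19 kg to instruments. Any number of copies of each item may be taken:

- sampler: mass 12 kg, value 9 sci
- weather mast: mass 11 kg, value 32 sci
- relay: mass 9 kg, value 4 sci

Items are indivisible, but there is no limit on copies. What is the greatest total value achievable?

32 sci

Best value-per-unit is weather mast at 32/11, and filling with it alone uses mass 1×11=11. No mix of the others beats 1×32 = 32.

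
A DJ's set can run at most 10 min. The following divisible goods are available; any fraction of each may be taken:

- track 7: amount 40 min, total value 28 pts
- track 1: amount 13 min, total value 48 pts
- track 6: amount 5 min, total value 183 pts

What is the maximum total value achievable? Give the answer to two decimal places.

201.46

Take in order of value per unit:
- track 6 (183/5 per unit): all 5 → value 183, running total 183.00
- track 1 (48/13 per unit): 5 of 13 → value 5×48/13 = 18.4615, running total 201.46
Total 201.46.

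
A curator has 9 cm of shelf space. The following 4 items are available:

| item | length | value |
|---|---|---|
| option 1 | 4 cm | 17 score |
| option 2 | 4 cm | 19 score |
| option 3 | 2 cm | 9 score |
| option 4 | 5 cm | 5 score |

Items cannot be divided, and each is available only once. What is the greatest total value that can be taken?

Check high-value combinations within 9 cm:
- option 1+option 2: length 4+4=8, value 17+19=36
- option 2+option 3: length 4+2=6, value 19+9=28
- option 1+option 3: length 4+2=6, value 17+9=26
- option 2+option 4: length 4+5=9, value 19+5=24
- option 1+option 4: length 4+5=9, value 17+5=22
Best: 36 score.

36 score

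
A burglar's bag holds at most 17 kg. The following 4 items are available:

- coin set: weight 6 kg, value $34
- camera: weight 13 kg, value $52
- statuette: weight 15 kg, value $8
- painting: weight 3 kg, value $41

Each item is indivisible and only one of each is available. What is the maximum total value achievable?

$93

Check high-value combinations within 17 kg:
- camera+painting: weight 13+3=16, value 52+41=93
- coin set+painting: weight 6+3=9, value 34+41=75
- camera: weight 13, value 52
Best: $93.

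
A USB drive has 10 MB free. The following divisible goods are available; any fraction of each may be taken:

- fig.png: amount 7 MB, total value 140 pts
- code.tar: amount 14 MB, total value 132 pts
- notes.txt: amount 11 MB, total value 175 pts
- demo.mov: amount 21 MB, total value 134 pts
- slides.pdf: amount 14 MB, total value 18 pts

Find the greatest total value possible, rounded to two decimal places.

187.73

Take in order of value per unit:
- fig.png (140/7 per unit): all 7 → value 140, running total 140.00
- notes.txt (175/11 per unit): 3 of 11 → value 3×175/11 = 47.7273, running total 187.73
Total 187.73.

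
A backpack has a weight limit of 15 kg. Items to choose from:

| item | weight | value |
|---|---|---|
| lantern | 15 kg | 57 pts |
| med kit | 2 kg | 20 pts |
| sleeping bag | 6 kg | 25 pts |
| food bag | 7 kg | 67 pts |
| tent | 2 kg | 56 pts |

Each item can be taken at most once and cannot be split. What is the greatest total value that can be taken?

Check high-value combinations within 15 kg:
- sleeping bag+food bag+tent: weight 6+7+2=15, value 25+67+56=148
- med kit+food bag+tent: weight 2+7+2=11, value 20+67+56=143
- food bag+tent: weight 7+2=9, value 67+56=123
- med kit+sleeping bag+food bag: weight 2+6+7=15, value 20+25+67=112
Best: 148 pts.

148 pts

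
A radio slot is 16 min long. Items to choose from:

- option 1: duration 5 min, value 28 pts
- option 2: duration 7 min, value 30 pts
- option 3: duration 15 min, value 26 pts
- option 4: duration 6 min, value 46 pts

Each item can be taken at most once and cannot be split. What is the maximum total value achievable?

Check high-value combinations within 16 min:
- option 2+option 4: duration 7+6=13, value 30+46=76
- option 1+option 4: duration 5+6=11, value 28+46=74
- option 1+option 2: duration 5+7=12, value 28+30=58
Best: 76 pts.

76 pts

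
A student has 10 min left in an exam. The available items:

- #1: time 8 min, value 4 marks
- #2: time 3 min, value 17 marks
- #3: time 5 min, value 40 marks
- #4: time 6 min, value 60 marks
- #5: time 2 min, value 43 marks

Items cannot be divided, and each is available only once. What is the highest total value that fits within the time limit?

103 marks

Check high-value combinations within 10 min:
- #4+#5: time 6+2=8, value 60+43=103
- #2+#3+#5: time 3+5+2=10, value 17+40+43=100
- #3+#5: time 5+2=7, value 40+43=83
Best: 103 marks.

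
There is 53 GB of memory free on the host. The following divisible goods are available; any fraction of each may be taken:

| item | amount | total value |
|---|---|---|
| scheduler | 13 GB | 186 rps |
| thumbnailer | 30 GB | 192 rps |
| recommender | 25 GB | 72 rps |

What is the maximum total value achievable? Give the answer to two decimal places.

Take in order of value per unit:
- scheduler (186/13 per unit): all 13 → value 186, running total 186.00
- thumbnailer (192/30 per unit): all 30 → value 192, running total 378.00
- recommender (72/25 per unit): 10 of 25 → value 10×72/25 = 28.8000, running total 406.80
Total 406.80.

406.80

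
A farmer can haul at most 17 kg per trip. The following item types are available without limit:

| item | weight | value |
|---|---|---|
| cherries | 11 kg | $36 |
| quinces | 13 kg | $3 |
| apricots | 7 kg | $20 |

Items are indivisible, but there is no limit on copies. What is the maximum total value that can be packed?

$40

Best value-per-unit is cherries at 36/11; filling with it alone gives 1×36 = 36.
Optimal mix: 2×apricots → weight 14, value 40.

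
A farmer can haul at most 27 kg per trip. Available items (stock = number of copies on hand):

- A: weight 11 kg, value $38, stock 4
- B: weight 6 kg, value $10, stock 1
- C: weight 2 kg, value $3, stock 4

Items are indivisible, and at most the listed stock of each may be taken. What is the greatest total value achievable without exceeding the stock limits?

$82

Top feasible selections:
- 2×A + 2×C: weight 26, value 82
- 2×A + 1×C: weight 24, value 79
- 2×A: weight 22, value 76
- 1×A + 1×B + 4×C: weight 25, value 60
Best: $82.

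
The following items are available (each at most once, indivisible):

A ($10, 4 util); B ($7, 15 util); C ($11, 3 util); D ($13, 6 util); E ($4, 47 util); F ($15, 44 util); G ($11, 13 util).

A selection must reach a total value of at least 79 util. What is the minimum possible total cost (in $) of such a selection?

Subsets with value ≥ 79, sorted by total cost:
- E+F: cost 19, value 91
- B+E+F: cost 26, value 106
Minimum cost: 19 $.

19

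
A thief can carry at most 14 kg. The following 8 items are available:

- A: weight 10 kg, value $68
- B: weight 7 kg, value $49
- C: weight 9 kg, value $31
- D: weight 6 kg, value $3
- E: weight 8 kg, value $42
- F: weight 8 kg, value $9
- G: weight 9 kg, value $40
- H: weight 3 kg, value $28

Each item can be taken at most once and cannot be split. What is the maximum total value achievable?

Check high-value combinations within 14 kg:
- A+H: weight 10+3=13, value 68+28=96
- B+H: weight 7+3=10, value 49+28=77
- E+H: weight 8+3=11, value 42+28=70
- A: weight 10, value 68
Best: $96.

$96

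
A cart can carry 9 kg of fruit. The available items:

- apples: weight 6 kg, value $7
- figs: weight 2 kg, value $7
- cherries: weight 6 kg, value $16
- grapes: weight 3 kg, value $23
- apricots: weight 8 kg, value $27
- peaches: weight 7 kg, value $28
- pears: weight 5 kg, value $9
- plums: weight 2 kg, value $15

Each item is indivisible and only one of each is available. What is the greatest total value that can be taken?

$45

This is a 0/1 knapsack; check combinations near the capacity.
- figs+grapes+plums: weight 2+3+2=7, value 7+23+15=45
- peaches+plums: weight 7+2=9, value 28+15=43
- cherries+grapes: weight 6+3=9, value 16+23=39
- grapes+plums: weight 3+2=5, value 23+15=38
- figs+peaches: weight 2+7=9, value 7+28=35
Best: $45.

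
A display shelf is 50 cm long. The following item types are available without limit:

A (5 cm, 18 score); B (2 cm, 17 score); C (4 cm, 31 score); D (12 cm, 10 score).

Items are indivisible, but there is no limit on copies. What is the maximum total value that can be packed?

425 score

Best value-per-unit is B at 17/2, and filling with it alone uses length 25×2=50. No mix of the others beats 25×17 = 425.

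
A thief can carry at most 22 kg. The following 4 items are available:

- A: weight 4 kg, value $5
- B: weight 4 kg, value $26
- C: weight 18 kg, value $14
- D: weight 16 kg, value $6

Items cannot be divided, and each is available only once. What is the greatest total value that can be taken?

$40

This is a 0/1 knapsack; check combinations near the capacity.
- B+C: weight 4+18=22, value 26+14=40
- B+D: weight 4+16=20, value 26+6=32
- A+B: weight 4+4=8, value 5+26=31
- B: weight 4, value 26
Best: $40.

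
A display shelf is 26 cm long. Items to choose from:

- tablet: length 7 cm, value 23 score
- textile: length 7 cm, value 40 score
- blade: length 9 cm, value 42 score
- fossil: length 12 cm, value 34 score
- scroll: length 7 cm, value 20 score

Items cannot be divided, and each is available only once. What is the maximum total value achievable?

105 score

Check high-value combinations within 26 cm:
- tablet+textile+blade: length 7+7+9=23, value 23+40+42=105
- textile+blade+scroll: length 7+9+7=23, value 40+42+20=102
- tablet+textile+fossil: length 7+7+12=26, value 23+40+34=97
- textile+fossil+scroll: length 7+12+7=26, value 40+34+20=94
- tablet+blade+scroll: length 7+9+7=23, value 23+42+20=85
Best: 105 score.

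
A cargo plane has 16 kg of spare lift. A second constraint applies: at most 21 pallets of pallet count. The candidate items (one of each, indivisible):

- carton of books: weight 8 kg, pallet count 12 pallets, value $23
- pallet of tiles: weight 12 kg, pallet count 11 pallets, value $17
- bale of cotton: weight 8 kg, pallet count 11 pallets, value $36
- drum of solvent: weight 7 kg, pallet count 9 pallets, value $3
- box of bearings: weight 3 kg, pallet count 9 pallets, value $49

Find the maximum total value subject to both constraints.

Feasible sets respecting both limits:
- bale of cotton+box of bearings: weight 11, pallet count 20, value 85
- carton of books+box of bearings: weight 11, pallet count 21, value 72
- pallet of tiles+box of bearings: weight 15, pallet count 20, value 66
- drum of solvent+box of bearings: weight 10, pallet count 18, value 52
Best: $85.

$85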